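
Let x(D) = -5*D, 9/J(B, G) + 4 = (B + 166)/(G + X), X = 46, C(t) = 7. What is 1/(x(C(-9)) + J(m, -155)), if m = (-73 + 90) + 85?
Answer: -704/25621 ≈ -0.027477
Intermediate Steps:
m = 102 (m = 17 + 85 = 102)
J(B, G) = 9/(-4 + (166 + B)/(46 + G)) (J(B, G) = 9/(-4 + (B + 166)/(G + 46)) = 9/(-4 + (166 + B)/(46 + G)))
1/(x(C(-9)) + J(m, -155)) = 1/(-5*7 + 9*(46 - 155)/(-18 + 102 - 4*(-155))) = 1/(-35 + 9*(-109)/(-18 + 102 + 620)) = 1/(-35 + 9*(-109)/704) = 1/(-35 + 9*(1/704)*(-109)) = 1/(-35 - 981/704) = 1/(-25621/704) = -704/25621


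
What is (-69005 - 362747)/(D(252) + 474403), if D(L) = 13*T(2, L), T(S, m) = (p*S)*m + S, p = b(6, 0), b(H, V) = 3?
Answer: -431752/494085 ≈ -0.87384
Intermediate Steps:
p = 3
T(S, m) = S + 3*S*m (T(S, m) = (3*S)*m + S = 3*S*m + S = S + 3*S*m)
D(L) = 26 + 78*L (D(L) = 13*(2*(1 + 3*L)) = 13*(2 + 6*L) = 26 + 78*L)
(-69005 - 362747)/(D(252) + 474403) = (-69005 - 362747)/((26 + 78*252) + 474403) = -431752/((26 + 19656) + 474403) = -431752/(19682 + 474403) = -431752/494085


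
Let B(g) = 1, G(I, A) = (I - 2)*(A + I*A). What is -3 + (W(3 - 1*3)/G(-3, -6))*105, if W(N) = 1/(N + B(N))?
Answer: -19/4 ≈ -4.7500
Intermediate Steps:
G(I, A) = (-2 + I)*(A + A*I)
W(N) = 1/(1 + N) (W(N) = 1/(N + 1) = 1/(1 + N))
-3 + (W(3 - 1*3)/G(-3, -6))*105 = -3 + (1/((1 + (3 - 1*3))*((-6*(-2 + (-3)² - 1*(-3))))))*105 = -3 + (1/((1 + (3 - 3))*((-6*(-2 + 9 + 3)))))*105 = -3 + (1/((1 + 0)*((-6*10))))*105 = -3 + (1/(1*(-60)))*105 = -3 + (1*(-1/60))*105 = -3 - 1/60*105 = -3 - 7/4 = -19/4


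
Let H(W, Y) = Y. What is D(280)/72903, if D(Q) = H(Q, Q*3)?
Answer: 280/24301 ≈ 0.011522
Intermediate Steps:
D(Q) = 3*Q (D(Q) = Q*3 = 3*Q)
D(280)/72903 = (3*280)/72903 = 840*(1/72903) = 280/24301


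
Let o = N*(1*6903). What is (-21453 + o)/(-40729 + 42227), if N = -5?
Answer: -27984/749 ≈ -37.362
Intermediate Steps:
o = -34515 (o = -5*6903 = -34515)
(-21453 + o)/(-40729 + 42227) = (-21453 - 34515)/(-40729 + 42227) = -55968/1498 = -55968*1/1498 = -27984/749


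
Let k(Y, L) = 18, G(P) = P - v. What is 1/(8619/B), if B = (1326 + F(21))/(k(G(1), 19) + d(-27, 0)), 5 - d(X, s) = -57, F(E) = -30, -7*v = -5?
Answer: 27/14365 ≈ 0.0018796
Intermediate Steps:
v = 5/7 (v = -⅐*(-5) = 5/7 ≈ 0.71429)
G(P) = -5/7 + P (G(P) = P - 1*5/7 = P - 5/7 = -5/7 + P)
d(X, s) = 62 (d(X, s) = 5 - 1*(-57) = 5 + 57 = 62)
B = 81/5 (B = (1326 - 30)/(18 + 62) = 1296/80 = 1296*(1/80) = 81/5 ≈ 16.200)
1/(8619/B) = 1/(8619/(81/5)) = 1/(8619*(5/81)) = 1/(14365/27) = 27/14365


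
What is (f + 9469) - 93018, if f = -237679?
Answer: -321228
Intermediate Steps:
(f + 9469) - 93018 = (-237679 + 9469) - 93018 = -228210 - 93018 = -321228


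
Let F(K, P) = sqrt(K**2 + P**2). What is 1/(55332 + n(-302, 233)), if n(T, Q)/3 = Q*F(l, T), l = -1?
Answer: -212/159008521 + 233*sqrt(91205)/13833741327 ≈ 3.7533e-6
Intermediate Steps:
n(T, Q) = 3*Q*sqrt(1 + T**2) (n(T, Q) = 3*(Q*sqrt((-1)**2 + T**2)) = 3*(Q*sqrt(1 + T**2)) = 3*Q*sqrt(1 + T**2))
1/(55332 + n(-302, 233)) = 1/(55332 + 3*233*sqrt(1 + (-302)**2)) = 1/(55332 + 3*233*sqrt(1 + 91204)) = 1/(55332 + 3*233*sqrt(91205)) = 1/(55332 + 699*sqrt(91205))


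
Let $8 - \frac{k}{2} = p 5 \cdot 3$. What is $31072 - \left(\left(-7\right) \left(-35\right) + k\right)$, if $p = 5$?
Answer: $30961$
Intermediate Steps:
$k = -134$ ($k = 16 - 2 \cdot 5 \cdot 5 \cdot 3 = 16 - 2 \cdot 25 \cdot 3 = 16 - 150 = -134$)
$31072 - \left(\left(-7\right) \left(-35\right) + k\right) = 31072 - \left(\left(-7\right) \left(-35\right) - 134\right) = 31072 - \left(245 - 134\right) = 31072 - 111 = 30961$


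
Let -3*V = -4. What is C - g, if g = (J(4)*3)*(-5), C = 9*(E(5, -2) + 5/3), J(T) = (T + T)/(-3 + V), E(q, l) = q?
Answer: -12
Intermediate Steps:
V = 4/3 (V = -⅓*(-4) = 4/3 ≈ 1.3333)
J(T) = -6*T/5 (J(T) = (T + T)/(-3 + 4/3) = (2*T)/(-5/3) = (2*T)*(-⅗) = -6*T/5)
C = 60 (C = 9*(5 + 5/3) = 9*(20/3) = 60)
g = 72 (g = (-6/5*4*3)*(-5) = -24/5*3*(-5) = -72/5*(-5) = 72)
C - g = 60 - 1*72 = 60 - 72 = -12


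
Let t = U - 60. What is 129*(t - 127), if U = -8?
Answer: -25155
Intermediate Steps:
t = -68 (t = -8 - 60 = -68)
129*(t - 127) = 129*(-68 - 127) = 129*(-195) = -25155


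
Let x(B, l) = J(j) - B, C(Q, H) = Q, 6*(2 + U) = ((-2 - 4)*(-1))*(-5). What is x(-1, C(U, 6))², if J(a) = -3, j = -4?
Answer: 4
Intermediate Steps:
U = -7 (U = -2 + (((-2 - 4)*(-1))*(-5))/6 = -2 + (-6*(-1)*(-5))/6 = -2 + (6*(-5))/6 = -2 + (⅙)*(-30) = -2 - 5 = -7)
x(B, l) = -3 - B
x(-1, C(U, 6))² = (-3 - 1*(-1))² = (-3 + 1)² = (-2)² = 4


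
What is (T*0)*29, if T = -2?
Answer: 0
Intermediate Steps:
(T*0)*29 = -2*0*29 = 0*29 = 0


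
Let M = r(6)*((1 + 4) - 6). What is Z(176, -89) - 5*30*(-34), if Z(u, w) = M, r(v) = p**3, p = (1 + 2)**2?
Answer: 4371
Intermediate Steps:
p = 9 (p = 3**2 = 9)
r(v) = 729 (r(v) = 9**3 = 729)
M = -729 (M = 729*((1 + 4) - 6) = 729*(5 - 6) = 729*(-1) = -729)
Z(u, w) = -729
Z(176, -89) - 5*30*(-34) = -729 - 5*30*(-34) = -729 - 150*(-34) = -729 - 1*(-5100) = -729 + 5100 = 4371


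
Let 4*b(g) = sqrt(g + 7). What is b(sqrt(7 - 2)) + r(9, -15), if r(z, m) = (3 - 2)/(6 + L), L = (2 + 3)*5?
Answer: 1/31 + sqrt(7 + sqrt(5))/4 ≈ 0.79203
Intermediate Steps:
L = 25 (L = 5*5 = 25)
r(z, m) = 1/31 (r(z, m) = (3 - 2)/(6 + 25) = 1/31)
b(g) = sqrt(7 + g)/4 (b(g) = sqrt(g + 7)/4 = sqrt(7 + g)/4)
b(sqrt(7 - 2)) + r(9, -15) = sqrt(7 + sqrt(7 - 2))/4 + 1/31 = sqrt(7 + sqrt(5))/4 + 1/31 = 1/31 + sqrt(7 + sqrt(5))/4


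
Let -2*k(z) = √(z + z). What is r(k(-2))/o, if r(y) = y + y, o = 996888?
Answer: -I/498444 ≈ -2.0062e-6*I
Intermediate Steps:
k(z) = -√2*√z/2 (k(z) = -√(z + z)/2 = -√2*√z/2)
r(y) = 2*y
r(k(-2))/o = (2*(-√2*√(-2)/2))/996888 = (2*(-√2*I*√2/2))*(1/996888) = (2*(-I))*(1/996888) = -2*I*(1/996888) = -I/498444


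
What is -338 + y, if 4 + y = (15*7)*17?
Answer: 1443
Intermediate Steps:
y = 1781 (y = -4 + (15*7)*17 = -4 + 105*17 = -4 + 1785 = 1781)
-338 + y = -338 + 1781 = 1443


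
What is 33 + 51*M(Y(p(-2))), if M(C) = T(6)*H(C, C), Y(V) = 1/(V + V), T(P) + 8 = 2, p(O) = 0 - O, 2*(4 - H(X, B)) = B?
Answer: -4611/4 ≈ -1152.8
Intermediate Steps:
H(X, B) = 4 - B/2
p(O) = -O
T(P) = -6 (T(P) = -8 + 2 = -6)
Y(V) = 1/(2*V)
M(C) = -24 + 3*C (M(C) = -6*(4 - C/2) = -24 + 3*C)
33 + 51*M(Y(p(-2))) = 33 + 51*(-24 + 3*(1/(2*((-1*(-2)))))) = 33 + 51*(-24 + 3*((1/2)/2)) = 33 + 51*(-24 + 3*((1/2)*(1/2))) = 33 + 51*(-24 + 3*(1/4)) = 33 + 51*(-24 + 3/4) = 33 + 51*(-93/4) = 33 - 4743/4 = -4611/4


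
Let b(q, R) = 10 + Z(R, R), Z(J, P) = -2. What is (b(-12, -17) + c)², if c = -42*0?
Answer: 64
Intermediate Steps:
b(q, R) = 8 (b(q, R) = 10 - 2 = 8)
c = 0
(b(-12, -17) + c)² = (8 + 0)² = 8² = 64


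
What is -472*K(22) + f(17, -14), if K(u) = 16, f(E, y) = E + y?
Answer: -7549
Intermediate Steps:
-472*K(22) + f(17, -14) = -472*16 + (17 - 14) = -7552 + 3 = -7549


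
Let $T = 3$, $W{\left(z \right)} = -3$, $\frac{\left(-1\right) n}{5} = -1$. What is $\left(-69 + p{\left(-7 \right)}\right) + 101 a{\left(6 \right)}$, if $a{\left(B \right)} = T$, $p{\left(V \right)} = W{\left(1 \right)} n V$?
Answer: $339$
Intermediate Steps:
$n = 5$ ($n = \left(-5\right) \left(-1\right) = 5$)
$p{\left(V \right)} = - 15 V$ ($p{\left(V \right)} = \left(-3\right) 5 V = - 15 V$)
$a{\left(B \right)} = 3$
$\left(-69 + p{\left(-7 \right)}\right) + 101 a{\left(6 \right)} = \left(-69 - -105\right) + 101 \cdot 3 = \left(-69 + 105\right) + 303 = 36 + 303 = 339$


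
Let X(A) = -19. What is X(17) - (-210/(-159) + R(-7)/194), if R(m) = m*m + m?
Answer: -105582/5141 ≈ -20.537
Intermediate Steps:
R(m) = m + m**2 (R(m) = m**2 + m = m + m**2)
X(17) - (-210/(-159) + R(-7)/194) = -19 - (-210/(-159) - 7*(1 - 7)/194) = -19 - (-210*(-1/159) - 7*(-6)*(1/194)) = -19 - (70/53 + 42*(1/194)) = -19 - (70/53 + 21/97) = -19 - 1*7903/5141 = -19 - 7903/5141 = -105582/5141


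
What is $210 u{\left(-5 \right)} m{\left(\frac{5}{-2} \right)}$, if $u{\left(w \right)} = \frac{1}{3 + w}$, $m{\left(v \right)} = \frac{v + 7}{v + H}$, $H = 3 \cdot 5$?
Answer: $- \frac{189}{5} \approx -37.8$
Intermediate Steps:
$H = 15$
$m{\left(v \right)} = \frac{7 + v}{15 + v}$ ($m{\left(v \right)} = \frac{v + 7}{v + 15} = \frac{7 + v}{15 + v}$)
$210 u{\left(-5 \right)} m{\left(\frac{5}{-2} \right)} = \frac{210}{3 - 5} \frac{7 + \frac{5}{-2}}{15 + \frac{5}{-2}} = \frac{210}{-2} \frac{7 + 5 \left(- \frac{1}{2}\right)}{15 + 5 \left(- \frac{1}{2}\right)} = 210 \left(- \frac{1}{2}\right) \frac{7 - \frac{5}{2}}{15 - \frac{5}{2}} = - 105 \frac{1}{\frac{25}{2}} \cdot \frac{9}{2} = - 105 \cdot \frac{2}{25} \cdot \frac{9}{2} = \left(-105\right) \frac{9}{25} = - \frac{189}{5}$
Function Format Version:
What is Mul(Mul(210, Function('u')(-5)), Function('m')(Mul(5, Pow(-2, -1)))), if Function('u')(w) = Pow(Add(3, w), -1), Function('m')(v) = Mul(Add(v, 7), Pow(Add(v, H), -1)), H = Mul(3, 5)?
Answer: Rational(-189, 5) ≈ -37.800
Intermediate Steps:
H = 15
Function('m')(v) = Mul(Pow(Add(15, v), -1), Add(7, v)) (Function('m')(v) = Mul(Add(v, 7), Pow(Add(v, 15), -1)) = Mul(Add(7, v), Pow(Add(15, v), -1)) = Mul(Pow(Add(15, v), -1), Add(7, v)))
Mul(Mul(210, Function('u')(-5)), Function('m')(Mul(5, Pow(-2, -1)))) = Mul(Mul(210, Pow(Add(3, -5), -1)), Mul(Pow(Add(15, Mul(5, Pow(-2, -1))), -1), Add(7, Mul(5, Pow(-2, -1))))) = Mul(Mul(210, Pow(-2, -1)), Mul(Pow(Add(15, Mul(5, Rational(-1, 2))), -1), Add(7, Mul(5, Rational(-1, 2))))) = Mul(Mul(210, Rational(-1, 2)), Mul(Pow(Add(15, Rational(-5, 2)), -1), Add(7, Rational(-5, 2)))) = Mul(-105, Mul(Pow(Rational(25, 2), -1), Rational(9, 2))) = Mul(-105, Mul(Rational(2, 25), Rational(9, 2))) = Mul(-105, Rational(9, 25)) = Rational(-189, 5)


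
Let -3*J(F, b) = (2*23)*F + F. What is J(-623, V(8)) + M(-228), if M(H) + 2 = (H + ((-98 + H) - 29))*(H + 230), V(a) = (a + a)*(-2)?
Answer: 25777/3 ≈ 8592.3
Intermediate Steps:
V(a) = -4*a (V(a) = (2*a)*(-2) = -4*a)
J(F, b) = -47*F/3 (J(F, b) = -((2*23)*F + F)/3 = -(46*F + F)/3 = -47*F/3)
M(H) = -2 + (-127 + 2*H)*(230 + H) (M(H) = -2 + (H + ((-98 + H) - 29))*(H + 230) = -2 + (H + (-127 + H))*(230 + H) = -2 + (-127 + 2*H)*(230 + H))
J(-623, V(8)) + M(-228) = -47/3*(-623) + (-29212 + 2*(-228)**2 + 333*(-228)) = 29281/3 + (-29212 + 2*51984 - 75924) = 29281/3 + (-29212 + 103968 - 75924) = 29281/3 - 1168 = 25777/3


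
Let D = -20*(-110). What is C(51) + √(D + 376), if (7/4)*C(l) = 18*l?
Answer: 3672/7 + 4*√161 ≈ 575.33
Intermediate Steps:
C(l) = 72*l/7 (C(l) = 4*(18*l)/7 = 72*l/7)
D = 2200
C(51) + √(D + 376) = (72/7)*51 + √(2200 + 376) = 3672/7 + √2576 = 3672/7 + 4*√161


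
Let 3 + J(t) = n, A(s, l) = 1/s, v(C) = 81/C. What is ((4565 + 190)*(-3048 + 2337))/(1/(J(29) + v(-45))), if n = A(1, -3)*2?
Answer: 9466254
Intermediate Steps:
n = 2 (n = 2/1 = 1*2 = 2)
J(t) = -1 (J(t) = -3 + 2 = -1)
((4565 + 190)*(-3048 + 2337))/(1/(J(29) + v(-45))) = ((4565 + 190)*(-3048 + 2337))/(1/(-1 + 81/(-45))) = (4755*(-711))/(1/(-1 + 81*(-1/45))) = -3380805/(1/(-1 - 9/5)) = -3380805/(1/(-14/5)) = -3380805/(-5/14) = -3380805*(-14/5) = 9466254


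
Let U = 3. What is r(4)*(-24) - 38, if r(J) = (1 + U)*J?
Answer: -422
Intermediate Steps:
r(J) = 4*J (r(J) = (1 + 3)*J = 4*J)
r(4)*(-24) - 38 = (4*4)*(-24) - 38 = 16*(-24) - 38 = -384 - 38 = -422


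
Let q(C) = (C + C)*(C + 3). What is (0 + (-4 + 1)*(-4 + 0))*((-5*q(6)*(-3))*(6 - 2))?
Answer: 77760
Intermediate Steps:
q(C) = 2*C*(3 + C) (q(C) = (2*C)*(3 + C) = 2*C*(3 + C))
(0 + (-4 + 1)*(-4 + 0))*((-5*q(6)*(-3))*(6 - 2)) = (0 + (-4 + 1)*(-4 + 0))*((-10*6*(3 + 6)*(-3))*(6 - 2)) = (0 - 3*(-4))*((-10*6*9*(-3))*4) = (0 + 12)*((-5*108*(-3))*4) = 12*(-540*(-3)*4) = 12*(1620*4) = 12*6480 = 77760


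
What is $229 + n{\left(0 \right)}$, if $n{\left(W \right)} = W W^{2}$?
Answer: $229$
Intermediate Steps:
$n{\left(W \right)} = W^{3}$
$229 + n{\left(0 \right)} = 229 + 0^{3} = 229 + 0 = 229$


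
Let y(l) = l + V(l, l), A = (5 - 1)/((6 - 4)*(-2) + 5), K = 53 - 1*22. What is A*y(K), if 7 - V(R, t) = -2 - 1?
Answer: 164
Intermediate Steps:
V(R, t) = 10 (V(R, t) = 7 - (-2 - 1) = 7 - 1*(-3) = 7 + 3 = 10)
K = 31 (K = 53 - 22 = 31)
A = 4 (A = 4/(2*(-2) + 5) = 4/(-4 + 5) = 4/1 = 4*1 = 4)
y(l) = 10 + l (y(l) = l + 10 = 10 + l)
A*y(K) = 4*(10 + 31) = 4*41 = 164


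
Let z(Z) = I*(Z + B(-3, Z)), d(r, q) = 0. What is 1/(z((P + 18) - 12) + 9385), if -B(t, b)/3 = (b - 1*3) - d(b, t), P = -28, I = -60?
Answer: 1/6205 ≈ 0.00016116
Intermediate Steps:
B(t, b) = 9 - 3*b (B(t, b) = -3*((b - 1*3) - 1*0) = -3*((b - 3) + 0) = -3*((-3 + b) + 0) = -3*(-3 + b) = 9 - 3*b)
z(Z) = -540 + 120*Z (z(Z) = -60*(Z + (9 - 3*Z)) = -60*(9 - 2*Z) = -540 + 120*Z)
1/(z((P + 18) - 12) + 9385) = 1/((-540 + 120*((-28 + 18) - 12)) + 9385) = 1/((-540 + 120*(-10 - 12)) + 9385) = 1/((-540 + 120*(-22)) + 9385) = 1/((-540 - 2640) + 9385) = 1/(-3180 + 9385) = 1/6205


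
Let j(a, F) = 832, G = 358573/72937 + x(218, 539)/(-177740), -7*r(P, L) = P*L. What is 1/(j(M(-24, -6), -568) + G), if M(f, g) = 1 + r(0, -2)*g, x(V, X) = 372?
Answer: 3240955595/2712401463154 ≈ 0.0011949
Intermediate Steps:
r(P, L) = -L*P/7 (r(P, L) = -P*L/7 = -L*P/7)
M(f, g) = 1 (M(f, g) = 1 + (-⅐*(-2)*0)*g = 1 + 0*g = 1 + 0 = 1)
G = 15926408114/3240955595 (G = 358573/72937 + 372/(-177740) = 358573*(1/72937) + 372*(-1/177740) = 358573/72937 - 93/44435 = 15926408114/3240955595 ≈ 4.9141)
1/(j(M(-24, -6), -568) + G) = 1/(832 + 15926408114/3240955595) = 1/(2712401463154/3240955595) = 3240955595/2712401463154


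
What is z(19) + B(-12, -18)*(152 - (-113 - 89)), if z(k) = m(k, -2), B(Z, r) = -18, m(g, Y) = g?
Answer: -6353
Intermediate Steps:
z(k) = k
z(19) + B(-12, -18)*(152 - (-113 - 89)) = 19 - 18*(152 - (-113 - 89)) = 19 - 18*(152 - 1*(-202)) = 19 - 18*(152 + 202) = 19 - 18*354 = 19 - 6372 = -6353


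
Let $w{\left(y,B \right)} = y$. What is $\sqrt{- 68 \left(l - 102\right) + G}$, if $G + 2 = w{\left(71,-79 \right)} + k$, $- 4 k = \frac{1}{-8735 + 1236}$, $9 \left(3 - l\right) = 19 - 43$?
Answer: $\frac{\sqrt{13401250685799}}{44994} \approx 81.361$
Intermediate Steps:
$l = \frac{17}{3}$ ($l = 3 - \frac{19 - 43}{9} = 3 - - \frac{8}{3} = 3 + \frac{8}{3} = \frac{17}{3} \approx 5.6667$)
$k = \frac{1}{29996}$ ($k = - \frac{1}{4 \left(-8735 + 1236\right)} = - \frac{1}{4 \left(-7499\right)} = \left(- \frac{1}{4}\right) \left(- \frac{1}{7499}\right) = \frac{1}{29996} \approx 3.3338 \cdot 10^{-5}$)
$G = \frac{2069725}{29996}$ ($G = -2 + \left(71 + \frac{1}{29996}\right) = -2 + \frac{2129717}{29996} = \frac{2069725}{29996} \approx 69.0$)
$\sqrt{- 68 \left(l - 102\right) + G} = \sqrt{- 68 \left(\frac{17}{3} - 102\right) + \frac{2069725}{29996}} = \sqrt{\left(-68\right) \left(- \frac{289}{3}\right) + \frac{2069725}{29996}} = \sqrt{\frac{19652}{3} + \frac{2069725}{29996}} = \sqrt{\frac{595690567}{89988}} = \frac{\sqrt{13401250685799}}{44994}$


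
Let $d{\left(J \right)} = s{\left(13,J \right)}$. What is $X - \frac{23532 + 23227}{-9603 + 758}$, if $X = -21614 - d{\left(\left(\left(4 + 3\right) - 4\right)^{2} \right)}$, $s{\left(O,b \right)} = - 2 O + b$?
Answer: $- \frac{190978706}{8845} \approx -21592.0$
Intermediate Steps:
$s{\left(O,b \right)} = b - 2 O$
$d{\left(J \right)} = -26 + J$ ($d{\left(J \right)} = J - 26 = -26 + J$)
$X = -21597$ ($X = -21614 - \left(-26 + \left(\left(4 + 3\right) - 4\right)^{2}\right) = -21614 - \left(-26 + \left(7 - 4\right)^{2}\right) = -21614 - \left(-26 + 3^{2}\right) = -21614 - \left(-26 + 9\right) = -21614 - -17 = -21614 + 17 = -21597$)
$X - \frac{23532 + 23227}{-9603 + 758} = -21597 - \frac{23532 + 23227}{-9603 + 758} = -21597 - \frac{46759}{-8845} = -21597 - 46759 \left(- \frac{1}{8845}\right) = -21597 - - \frac{46759}{8845} = -21597 + \frac{46759}{8845} = - \frac{190978706}{8845}$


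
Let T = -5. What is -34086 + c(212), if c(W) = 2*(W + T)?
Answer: -33672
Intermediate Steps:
c(W) = -10 + 2*W (c(W) = 2*(W - 5) = 2*(-5 + W) = -10 + 2*W)
-34086 + c(212) = -34086 + (-10 + 2*212) = -34086 + (-10 + 424) = -34086 + 414 = -33672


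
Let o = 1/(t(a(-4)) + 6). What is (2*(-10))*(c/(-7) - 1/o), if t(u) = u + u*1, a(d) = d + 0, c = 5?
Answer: -180/7 ≈ -25.714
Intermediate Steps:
a(d) = d
t(u) = 2*u (t(u) = u + u = 2*u)
o = -½ (o = 1/(2*(-4) + 6) = 1/(-8 + 6) = 1/(-2) = -½ ≈ -0.50000)
(2*(-10))*(c/(-7) - 1/o) = (2*(-10))*(5/(-7) - 1/(-½)) = -20*(5*(-⅐) - 1*(-2)) = -20*(-5/7 + 2) = -20*9/7 = -180/7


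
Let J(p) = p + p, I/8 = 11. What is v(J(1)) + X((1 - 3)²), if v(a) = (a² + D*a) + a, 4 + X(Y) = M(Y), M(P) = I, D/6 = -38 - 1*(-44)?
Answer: 162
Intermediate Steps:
I = 88 (I = 8*11 = 88)
D = 36 (D = 6*(-38 - 1*(-44)) = 6*(-38 + 44) = 6*6 = 36)
M(P) = 88
J(p) = 2*p
X(Y) = 84 (X(Y) = -4 + 88 = 84)
v(a) = a² + 37*a (v(a) = (a² + 36*a) + a = a² + 37*a)
v(J(1)) + X((1 - 3)²) = (2*1)*(37 + 2*1) + 84 = 2*(37 + 2) + 84 = 2*39 + 84 = 78 + 84 = 162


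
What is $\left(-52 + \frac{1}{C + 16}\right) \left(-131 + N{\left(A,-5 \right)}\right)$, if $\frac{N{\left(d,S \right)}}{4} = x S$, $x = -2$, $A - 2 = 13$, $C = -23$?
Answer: $4745$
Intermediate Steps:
$A = 15$ ($A = 2 + 13 = 15$)
$N{\left(d,S \right)} = - 8 S$ ($N{\left(d,S \right)} = 4 \left(- 2 S\right) = - 8 S$)
$\left(-52 + \frac{1}{C + 16}\right) \left(-131 + N{\left(A,-5 \right)}\right) = \left(-52 + \frac{1}{-23 + 16}\right) \left(-131 - -40\right) = \left(-52 + \frac{1}{-7}\right) \left(-131 + 40\right) = \left(-52 - \frac{1}{7}\right) \left(-91\right) = \left(- \frac{365}{7}\right) \left(-91\right) = 4745$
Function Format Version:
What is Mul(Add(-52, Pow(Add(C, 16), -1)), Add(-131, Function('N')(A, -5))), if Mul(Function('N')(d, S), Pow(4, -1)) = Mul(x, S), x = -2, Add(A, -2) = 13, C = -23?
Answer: 4745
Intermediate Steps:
A = 15 (A = Add(2, 13) = 15)
Function('N')(d, S) = Mul(-8, S) (Function('N')(d, S) = Mul(4, Mul(-2, S)) = Mul(-8, S))
Mul(Add(-52, Pow(Add(C, 16), -1)), Add(-131, Function('N')(A, -5))) = Mul(Add(-52, Pow(Add(-23, 16), -1)), Add(-131, Mul(-8, -5))) = Mul(Add(-52, Pow(-7, -1)), Add(-131, 40)) = Mul(Add(-52, Rational(-1, 7)), -91) = Mul(Rational(-365, 7), -91) = 4745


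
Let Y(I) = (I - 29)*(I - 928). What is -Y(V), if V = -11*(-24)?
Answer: 156040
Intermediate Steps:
V = 264
Y(I) = (-928 + I)*(-29 + I) (Y(I) = (-29 + I)*(-928 + I) = (-928 + I)*(-29 + I))
-Y(V) = -(26912 + 264² - 957*264) = -(26912 + 69696 - 252648) = -1*(-156040) = 156040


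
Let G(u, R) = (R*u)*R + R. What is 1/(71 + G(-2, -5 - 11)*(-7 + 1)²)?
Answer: -1/18937 ≈ -5.2807e-5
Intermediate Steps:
G(u, R) = R + u*R² (G(u, R) = u*R² + R = R + u*R²)
1/(71 + G(-2, -5 - 11)*(-7 + 1)²) = 1/(71 + ((-5 - 11)*(1 + (-5 - 11)*(-2)))*(-7 + 1)²) = 1/(71 - 16*(1 - 16*(-2))*(-6)²) = 1/(71 - 16*(1 + 32)*36) = 1/(71 - 16*33*36) = 1/(71 - 528*36) = 1/(71 - 19008) = 1/(-18937) = -1/18937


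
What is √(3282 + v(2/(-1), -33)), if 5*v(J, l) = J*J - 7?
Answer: 3*√9115/5 ≈ 57.284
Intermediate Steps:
v(J, l) = -7/5 + J²/5 (v(J, l) = (J*J - 7)/5 = (J² - 7)/5 = (-7 + J²)/5 = -7/5 + J²/5)
√(3282 + v(2/(-1), -33)) = √(3282 + (-7/5 + (2/(-1))²/5)) = √(3282 + (-7/5 + (-1*2)²/5)) = √(3282 + (-7/5 + (⅕)*(-2)²)) = √(3282 + (-7/5 + (⅕)*4)) = √(3282 + (-7/5 + ⅘)) = √(3282 - ⅗) = √(16407/5) = 3*√9115/5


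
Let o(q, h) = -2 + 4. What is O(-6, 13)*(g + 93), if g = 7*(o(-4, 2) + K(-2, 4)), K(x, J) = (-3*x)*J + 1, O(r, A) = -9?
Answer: -2538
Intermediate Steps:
K(x, J) = 1 - 3*J*x (K(x, J) = -3*J*x + 1 = 1 - 3*J*x)
o(q, h) = 2
g = 189 (g = 7*(2 + (1 - 3*4*(-2))) = 7*(2 + (1 + 24)) = 7*(2 + 25) = 7*27 = 189)
O(-6, 13)*(g + 93) = -9*(189 + 93) = -9*282 = -2538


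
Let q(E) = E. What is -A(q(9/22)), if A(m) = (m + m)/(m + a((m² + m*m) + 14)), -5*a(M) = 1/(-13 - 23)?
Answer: -1620/821 ≈ -1.9732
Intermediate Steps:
a(M) = 1/180 (a(M) = -1/(5*(-13 - 23)) = -⅕/(-36) = -⅕*(-1/36) = 1/180)
A(m) = 2*m/(1/180 + m) (A(m) = (m + m)/(m + 1/180) = (2*m)/(1/180 + m) = 2*m/(1/180 + m))
-A(q(9/22)) = -360*9/22/(1 + 180*(9/22)) = -360*9*(1/22)/(1 + 180*(9*(1/22))) = -360*9/(22*(1 + 180*(9/22))) = -360*9/(22*(1 + 810/11)) = -360*9/(22*821/11) = -360*9*11/(22*821) = -1*1620/821 = -1620/821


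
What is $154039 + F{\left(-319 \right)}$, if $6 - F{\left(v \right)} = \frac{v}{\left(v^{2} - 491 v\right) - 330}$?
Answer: $\frac{3613895729}{23460} \approx 1.5405 \cdot 10^{5}$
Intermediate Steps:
$F{\left(v \right)} = 6 - \frac{v}{-330 + v^{2} - 491 v}$ ($F{\left(v \right)} = 6 - \frac{v}{\left(v^{2} - 491 v\right) - 330} = 6 - \frac{v}{-330 + v^{2} - 491 v}$)
$154039 + F{\left(-319 \right)} = 154039 + \frac{1980 - 6 \left(-319\right)^{2} + 2947 \left(-319\right)}{330 - \left(-319\right)^{2} + 491 \left(-319\right)} = 154039 + \frac{1980 - 610566 - 940093}{330 - 101761 - 156629} = 154039 + \frac{1}{-258060} \left(-1548679\right) = 154039 - - \frac{140789}{23460} = 154039 + \frac{140789}{23460} = \frac{3613895729}{23460}$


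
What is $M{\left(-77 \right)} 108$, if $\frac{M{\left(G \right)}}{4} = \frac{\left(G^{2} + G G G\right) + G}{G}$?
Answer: $2528496$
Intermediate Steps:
$M{\left(G \right)} = \frac{4 \left(G + G^{2} + G^{3}\right)}{G}$ ($M{\left(G \right)} = 4 \frac{\left(G^{2} + G G G\right) + G}{G} = 4 \frac{\left(G^{2} + G^{2} G\right) + G}{G} = 4 \frac{\left(G^{2} + G^{3}\right) + G}{G} = 4 \frac{G + G^{2} + G^{3}}{G} = \frac{4 \left(G + G^{2} + G^{3}\right)}{G}$)
$M{\left(-77 \right)} 108 = \left(4 + 4 \left(-77\right) + 4 \left(-77\right)^{2}\right) 108 = \left(4 - 308 + 4 \cdot 5929\right) 108 = \left(4 - 308 + 23716\right) 108 = 23412 \cdot 108 = 2528496$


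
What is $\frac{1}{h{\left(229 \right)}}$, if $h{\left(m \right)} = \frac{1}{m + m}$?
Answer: $458$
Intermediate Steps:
$h{\left(m \right)} = \frac{1}{2 m}$
$\frac{1}{h{\left(229 \right)}} = \frac{1}{\frac{1}{2} \cdot \frac{1}{229}} = \frac{1}{\frac{1}{458}} = 458$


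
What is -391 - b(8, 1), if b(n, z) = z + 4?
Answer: -396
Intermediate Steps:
b(n, z) = 4 + z
-391 - b(8, 1) = -391 - (4 + 1) = -391 - 1*5 = -391 - 5 = -396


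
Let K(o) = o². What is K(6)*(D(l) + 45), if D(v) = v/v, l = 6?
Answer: 1656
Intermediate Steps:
D(v) = 1
K(6)*(D(l) + 45) = 6²*(1 + 45) = 36*46 = 1656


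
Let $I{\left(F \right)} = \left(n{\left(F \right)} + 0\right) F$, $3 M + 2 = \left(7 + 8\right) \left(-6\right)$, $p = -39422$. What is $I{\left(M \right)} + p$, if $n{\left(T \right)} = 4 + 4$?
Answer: $- \frac{119002}{3} \approx -39667.0$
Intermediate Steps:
$n{\left(T \right)} = 8$
$M = - \frac{92}{3}$ ($M = - \frac{2}{3} + \frac{\left(7 + 8\right) \left(-6\right)}{3} = - \frac{2}{3} + \frac{15 \left(-6\right)}{3} = - \frac{2}{3} + \frac{1}{3} \left(-90\right) = - \frac{2}{3} - 30 = - \frac{92}{3} \approx -30.667$)
$I{\left(F \right)} = 8 F$ ($I{\left(F \right)} = \left(8 + 0\right) F = 8 F$)
$I{\left(M \right)} + p = 8 \left(- \frac{92}{3}\right) - 39422 = - \frac{736}{3} - 39422 = - \frac{119002}{3}$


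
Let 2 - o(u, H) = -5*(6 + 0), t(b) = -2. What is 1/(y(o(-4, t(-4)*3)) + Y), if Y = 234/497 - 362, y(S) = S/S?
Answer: -497/179183 ≈ -0.0027737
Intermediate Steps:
o(u, H) = 32 (o(u, H) = 2 - (-5)*(6 + 0) = 2 - (-5)*6 = 2 - 1*(-30) = 2 + 30 = 32)
y(S) = 1
Y = -179680/497 (Y = 234*(1/497) - 362 = 234/497 - 362 = -179680/497 ≈ -361.53)
1/(y(o(-4, t(-4)*3)) + Y) = 1/(1 - 179680/497) = 1/(-179183/497) = -497/179183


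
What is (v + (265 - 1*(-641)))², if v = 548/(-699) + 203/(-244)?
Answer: 23792484683008129/29089349136 ≈ 8.1791e+5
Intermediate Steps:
v = -275609/170556 (v = 548*(-1/699) + 203*(-1/244) = -548/699 - 203/244 = -275609/170556 ≈ -1.6159)
(v + (265 - 1*(-641)))² = (-275609/170556 + (265 - 1*(-641)))² = (-275609/170556 + (265 + 641))² = (-275609/170556 + 906)² = (154248127/170556)² = 23792484683008129/29089349136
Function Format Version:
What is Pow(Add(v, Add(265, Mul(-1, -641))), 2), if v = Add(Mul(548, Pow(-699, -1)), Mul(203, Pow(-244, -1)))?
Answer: Rational(23792484683008129, 29089349136) ≈ 8.1791e+5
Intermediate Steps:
v = Rational(-275609, 170556) (v = Add(Mul(548, Rational(-1, 699)), Mul(203, Rational(-1, 244))) = Add(Rational(-548, 699), Rational(-203, 244)) = Rational(-275609, 170556) ≈ -1.6159)
Pow(Add(v, Add(265, Mul(-1, -641))), 2) = Pow(Add(Rational(-275609, 170556), Add(265, Mul(-1, -641))), 2) = Pow(Add(Rational(-275609, 170556), Add(265, 641)), 2) = Pow(Add(Rational(-275609, 170556), 906), 2) = Pow(Rational(154248127, 170556), 2) = Rational(23792484683008129, 29089349136)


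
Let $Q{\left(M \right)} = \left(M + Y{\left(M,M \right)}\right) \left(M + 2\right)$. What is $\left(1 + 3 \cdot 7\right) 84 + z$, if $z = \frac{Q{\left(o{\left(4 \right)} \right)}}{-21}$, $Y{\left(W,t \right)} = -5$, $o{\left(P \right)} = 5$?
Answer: $1848$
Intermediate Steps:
$Q{\left(M \right)} = \left(-5 + M\right) \left(2 + M\right)$ ($Q{\left(M \right)} = \left(M - 5\right) \left(M + 2\right) = \left(-5 + M\right) \left(2 + M\right)$)
$z = 0$ ($z = \frac{-10 + 5^{2} - 15}{-21} = \left(-10 + 25 - 15\right) \left(- \frac{1}{21}\right) = 0 \left(- \frac{1}{21}\right) = 0$)
$\left(1 + 3 \cdot 7\right) 84 + z = \left(1 + 3 \cdot 7\right) 84 + 0 = \left(1 + 21\right) 84 + 0 = 22 \cdot 84 + 0 = 1848 + 0 = 1848$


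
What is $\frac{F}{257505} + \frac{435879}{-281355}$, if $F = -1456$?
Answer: $- \frac{1502008997}{966004257} \approx -1.5549$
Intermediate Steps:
$\frac{F}{257505} + \frac{435879}{-281355} = - \frac{1456}{257505} + \frac{435879}{-281355} = \left(-1456\right) \frac{1}{257505} + 435879 \left(- \frac{1}{281355}\right) = - \frac{1456}{257505} - \frac{145293}{93785} = - \frac{1502008997}{966004257}$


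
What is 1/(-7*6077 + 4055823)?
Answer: 1/4013284 ≈ 2.4917e-7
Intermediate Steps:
1/(-7*6077 + 4055823) = 1/(-42539 + 4055823) = 1/4013284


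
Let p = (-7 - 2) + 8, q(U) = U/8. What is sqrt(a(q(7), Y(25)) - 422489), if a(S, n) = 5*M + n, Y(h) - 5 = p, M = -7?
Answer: 2*I*sqrt(105630) ≈ 650.02*I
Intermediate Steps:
q(U) = U/8 (q(U) = U*(1/8) = U/8)
p = -1 (p = -9 + 8 = -1)
Y(h) = 4 (Y(h) = 5 - 1 = 4)
a(S, n) = -35 + n (a(S, n) = 5*(-7) + n = -35 + n)
sqrt(a(q(7), Y(25)) - 422489) = sqrt((-35 + 4) - 422489) = sqrt(-31 - 422489) = sqrt(-422520) = 2*I*sqrt(105630)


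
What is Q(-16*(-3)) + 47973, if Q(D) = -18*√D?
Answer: 47973 - 72*√3 ≈ 47848.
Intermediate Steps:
Q(-16*(-3)) + 47973 = -18*4*√3 + 47973 = -72*√3 + 47973 = 47973 - 72*√3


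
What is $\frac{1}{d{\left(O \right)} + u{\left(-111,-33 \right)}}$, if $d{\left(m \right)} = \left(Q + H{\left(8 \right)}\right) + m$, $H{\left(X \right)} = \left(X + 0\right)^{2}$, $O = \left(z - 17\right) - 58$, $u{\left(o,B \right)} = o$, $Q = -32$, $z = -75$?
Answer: $- \frac{1}{229} \approx -0.0043668$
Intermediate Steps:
$O = -150$ ($O = \left(-75 - 17\right) - 58 = -92 - 58 = -150$)
$H{\left(X \right)} = X^{2}$
$d{\left(m \right)} = 32 + m$ ($d{\left(m \right)} = \left(-32 + 8^{2}\right) + m = \left(-32 + 64\right) + m = 32 + m$)
$\frac{1}{d{\left(O \right)} + u{\left(-111,-33 \right)}} = \frac{1}{\left(32 - 150\right) - 111} = \frac{1}{-118 - 111} = \frac{1}{-229} = - \frac{1}{229}$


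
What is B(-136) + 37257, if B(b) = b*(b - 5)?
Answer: 56433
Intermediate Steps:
B(b) = b*(-5 + b)
B(-136) + 37257 = -136*(-5 - 136) + 37257 = -136*(-141) + 37257 = 19176 + 37257 = 56433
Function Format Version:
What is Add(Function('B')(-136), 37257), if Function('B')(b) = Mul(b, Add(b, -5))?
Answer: 56433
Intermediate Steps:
Function('B')(b) = Mul(b, Add(-5, b))
Add(Function('B')(-136), 37257) = Add(Mul(-136, Add(-5, -136)), 37257) = Add(Mul(-136, -141), 37257) = Add(19176, 37257) = 56433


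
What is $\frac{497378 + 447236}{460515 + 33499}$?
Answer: $\frac{472307}{247007} \approx 1.9121$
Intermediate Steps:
$\frac{497378 + 447236}{460515 + 33499} = \frac{944614}{494014} = 944614 \cdot \frac{1}{494014} = \frac{472307}{247007}$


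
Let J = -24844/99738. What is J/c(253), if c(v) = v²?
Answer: -12422/3192064821 ≈ -3.8915e-6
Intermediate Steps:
J = -12422/49869 (J = -24844*1/99738 = -12422/49869 ≈ -0.24909)
J/c(253) = -12422/(49869*(253²)) = -12422/49869/64009 = -12422/49869*1/64009 = -12422/3192064821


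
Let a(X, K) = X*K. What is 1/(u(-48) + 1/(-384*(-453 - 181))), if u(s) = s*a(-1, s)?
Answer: -243456/560922623 ≈ -0.00043403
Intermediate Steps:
a(X, K) = K*X
u(s) = -s² (u(s) = s*(s*(-1)) = s*(-s) = -s²)
1/(u(-48) + 1/(-384*(-453 - 181))) = 1/(-1*(-48)² + 1/(-384*(-453 - 181))) = 1/(-1*2304 + 1/(-384*(-634))) = 1/(-2304 + 1/243456) = 1/(-560922623/243456) = -243456/560922623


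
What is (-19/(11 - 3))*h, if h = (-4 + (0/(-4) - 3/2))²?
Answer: -2299/32 ≈ -71.844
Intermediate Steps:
h = 121/4 (h = (-4 + (0*(-¼) - 3*½))² = (-4 + (0 - 3/2))² = (-4 - 3/2)² = (-11/2)² = 121/4 ≈ 30.250)
(-19/(11 - 3))*h = -19/(11 - 3)*(121/4) = -19/8*(121/4) = -19*⅛*(121/4) = -19/8*121/4 = -2299/32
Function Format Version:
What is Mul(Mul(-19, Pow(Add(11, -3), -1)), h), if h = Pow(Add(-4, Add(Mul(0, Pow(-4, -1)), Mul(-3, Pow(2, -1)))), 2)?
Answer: Rational(-2299, 32) ≈ -71.844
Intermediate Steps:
h = Rational(121, 4) (h = Pow(Add(-4, Add(Mul(0, Rational(-1, 4)), Mul(-3, Rational(1, 2)))), 2) = Pow(Add(-4, Add(0, Rational(-3, 2))), 2) = Pow(Add(-4, Rational(-3, 2)), 2) = Pow(Rational(-11, 2), 2) = Rational(121, 4) ≈ 30.250)
Mul(Mul(-19, Pow(Add(11, -3), -1)), h) = Mul(Mul(-19, Pow(Add(11, -3), -1)), Rational(121, 4)) = Mul(Mul(-19, Pow(8, -1)), Rational(121, 4)) = Mul(Mul(-19, Rational(1, 8)), Rational(121, 4)) = Mul(Rational(-19, 8), Rational(121, 4)) = Rational(-2299, 32)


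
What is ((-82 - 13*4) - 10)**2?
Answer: 20736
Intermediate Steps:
((-82 - 13*4) - 10)**2 = ((-82 - 52) - 10)**2 = (-134 - 10)**2 = (-144)**2 = 20736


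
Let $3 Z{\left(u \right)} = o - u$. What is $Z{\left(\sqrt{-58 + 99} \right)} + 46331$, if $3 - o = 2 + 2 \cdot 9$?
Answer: $\frac{138976}{3} - \frac{\sqrt{41}}{3} \approx 46323.0$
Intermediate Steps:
$o = -17$ ($o = 3 - \left(2 + 2 \cdot 9\right) = 3 - \left(2 + 18\right) = 3 - 20 = -17$)
$Z{\left(u \right)} = - \frac{17}{3} - \frac{u}{3}$ ($Z{\left(u \right)} = \frac{-17 - u}{3} = - \frac{17}{3} - \frac{u}{3}$)
$Z{\left(\sqrt{-58 + 99} \right)} + 46331 = \left(- \frac{17}{3} - \frac{\sqrt{-58 + 99}}{3}\right) + 46331 = \left(- \frac{17}{3} - \frac{\sqrt{41}}{3}\right) + 46331 = \frac{138976}{3} - \frac{\sqrt{41}}{3}$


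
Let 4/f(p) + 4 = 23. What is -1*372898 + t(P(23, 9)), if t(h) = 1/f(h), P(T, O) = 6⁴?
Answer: -1491573/4 ≈ -3.7289e+5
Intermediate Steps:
f(p) = 4/19 (f(p) = 4/(-4 + 23) = 4/19)
P(T, O) = 1296
t(h) = 19/4 (t(h) = 1/(4/19) = 19/4)
-1*372898 + t(P(23, 9)) = -1*372898 + 19/4 = -372898 + 19/4 = -1491573/4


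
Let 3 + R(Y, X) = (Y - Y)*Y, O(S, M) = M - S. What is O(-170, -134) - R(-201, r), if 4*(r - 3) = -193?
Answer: 39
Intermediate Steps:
r = -181/4 (r = 3 + (1/4)*(-193) = 3 - 193/4 = -181/4 ≈ -45.250)
R(Y, X) = -3 (R(Y, X) = -3 + (Y - Y)*Y = -3 + 0*Y = -3 + 0 = -3)
O(-170, -134) - R(-201, r) = (-134 - 1*(-170)) - 1*(-3) = (-134 + 170) + 3 = 36 + 3 = 39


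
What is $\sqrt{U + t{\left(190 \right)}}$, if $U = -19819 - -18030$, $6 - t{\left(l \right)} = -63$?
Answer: $2 i \sqrt{430} \approx 41.473 i$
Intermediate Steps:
$t{\left(l \right)} = 69$ ($t{\left(l \right)} = 6 - -63 = 6 + 63 = 69$)
$U = -1789$ ($U = -19819 + 18030 = -1789$)
$\sqrt{U + t{\left(190 \right)}} = \sqrt{-1789 + 69} = \sqrt{-1720} = 2 i \sqrt{430}$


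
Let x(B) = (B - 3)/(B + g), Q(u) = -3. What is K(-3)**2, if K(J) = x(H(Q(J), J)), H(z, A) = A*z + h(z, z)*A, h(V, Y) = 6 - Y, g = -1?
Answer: 441/361 ≈ 1.2216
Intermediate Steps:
H(z, A) = A*z + A*(6 - z) (H(z, A) = A*z + (6 - z)*A = A*z + A*(6 - z))
x(B) = (-3 + B)/(-1 + B) (x(B) = (B - 3)/(B - 1) = (-3 + B)/(-1 + B))
K(J) = (-3 + 6*J)/(-1 + 6*J)
K(-3)**2 = (3*(-1 + 2*(-3))/(-1 + 6*(-3)))**2 = (3*(-1 - 6)/(-1 - 18))**2 = (3*(-7)/(-19))**2 = (3*(-1/19)*(-7))**2 = (21/19)**2 = 441/361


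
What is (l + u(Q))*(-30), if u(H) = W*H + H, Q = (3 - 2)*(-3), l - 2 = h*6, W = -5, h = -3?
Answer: 120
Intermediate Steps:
l = -16 (l = 2 - 3*6 = 2 - 18 = -16)
Q = -3 (Q = 1*(-3) = -3)
u(H) = -4*H (u(H) = -5*H + H = -4*H)
(l + u(Q))*(-30) = (-16 - 4*(-3))*(-30) = (-16 + 12)*(-30) = -4*(-30) = 120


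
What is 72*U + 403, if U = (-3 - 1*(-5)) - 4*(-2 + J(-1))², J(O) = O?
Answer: -2045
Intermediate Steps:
U = -34 (U = (-3 - 1*(-5)) - 4*(-2 - 1)² = (-3 + 5) - 4*(-3)² = 2 - 4*9 = 2 - 36 = -34)
72*U + 403 = 72*(-34) + 403 = -2448 + 403 = -2045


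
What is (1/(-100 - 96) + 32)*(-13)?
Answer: -81523/196 ≈ -415.93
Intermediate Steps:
(1/(-100 - 96) + 32)*(-13) = (1/(-196) + 32)*(-13) = (-1/196 + 32)*(-13) = (6271/196)*(-13) = -81523/196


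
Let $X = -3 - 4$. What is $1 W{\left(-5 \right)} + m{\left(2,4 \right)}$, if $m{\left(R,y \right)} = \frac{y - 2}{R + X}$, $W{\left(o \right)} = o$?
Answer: $- \frac{27}{5} \approx -5.4$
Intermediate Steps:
$X = -7$
$m{\left(R,y \right)} = \frac{-2 + y}{-7 + R}$ ($m{\left(R,y \right)} = \frac{y - 2}{R - 7} = \frac{-2 + y}{-7 + R}$)
$1 W{\left(-5 \right)} + m{\left(2,4 \right)} = 1 \left(-5\right) + \frac{-2 + 4}{-7 + 2} = -5 + \frac{1}{-5} \cdot 2 = -5 - \frac{2}{5} = - \frac{27}{5}$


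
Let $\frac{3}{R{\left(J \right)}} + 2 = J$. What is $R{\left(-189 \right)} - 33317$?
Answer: $- \frac{6363550}{191} \approx -33317.0$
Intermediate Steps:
$R{\left(J \right)} = \frac{3}{-2 + J}$
$R{\left(-189 \right)} - 33317 = \frac{3}{-2 - 189} - 33317 = \frac{3}{-191} - 33317 = 3 \left(- \frac{1}{191}\right) - 33317 = - \frac{3}{191} - 33317 = - \frac{6363550}{191}$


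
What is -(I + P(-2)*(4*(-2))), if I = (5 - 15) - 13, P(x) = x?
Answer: 7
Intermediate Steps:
I = -23 (I = -10 - 13 = -23)
-(I + P(-2)*(4*(-2))) = -(-23 - 8*(-2)) = -(-23 - 2*(-8)) = -(-23 + 16) = -1*(-7) = 7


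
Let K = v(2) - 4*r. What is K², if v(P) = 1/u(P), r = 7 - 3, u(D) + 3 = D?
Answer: 289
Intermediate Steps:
u(D) = -3 + D
r = 4
v(P) = 1/(-3 + P)
K = -17 (K = 1/(-3 + 2) - 4*4 = 1/(-1) - 16 = -1 - 16 = -17)
K² = (-17)² = 289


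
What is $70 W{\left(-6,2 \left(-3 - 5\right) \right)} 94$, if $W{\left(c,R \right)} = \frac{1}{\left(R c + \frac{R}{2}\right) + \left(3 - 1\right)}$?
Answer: $\frac{658}{9} \approx 73.111$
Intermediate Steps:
$W{\left(c,R \right)} = \frac{1}{2 + \frac{R}{2} + R c}$ ($W{\left(c,R \right)} = \frac{1}{\left(R c + \frac{R}{2}\right) + \left(3 - 1\right)} = \frac{1}{\left(\frac{R}{2} + R c\right) + 2} = \frac{1}{2 + \frac{R}{2} + R c}$)
$70 W{\left(-6,2 \left(-3 - 5\right) \right)} 94 = 70 \frac{2}{4 + 2 \left(-3 - 5\right) + 2 \cdot 2 \left(-3 - 5\right) \left(-6\right)} 94 = 70 \frac{2}{4 + 2 \left(-8\right) + 2 \cdot 2 \left(-8\right) \left(-6\right)} 94 = 70 \frac{2}{4 - 16 + 2 \left(-16\right) \left(-6\right)} 94 = 70 \frac{2}{4 - 16 + 192} \cdot 94 = 70 \cdot \frac{2}{180} \cdot 94 = 70 \cdot 2 \cdot \frac{1}{180} \cdot 94 = 70 \cdot \frac{1}{90} \cdot 94 = \frac{7}{9} \cdot 94 = \frac{658}{9}$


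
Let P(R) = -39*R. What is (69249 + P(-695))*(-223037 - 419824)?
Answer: -61942228794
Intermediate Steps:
(69249 + P(-695))*(-223037 - 419824) = (69249 - 39*(-695))*(-223037 - 419824) = (69249 + 27105)*(-642861) = 96354*(-642861) = -61942228794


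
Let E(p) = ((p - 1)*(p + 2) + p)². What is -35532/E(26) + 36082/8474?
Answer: 259956362/62033917 ≈ 4.1906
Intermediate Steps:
E(p) = (p + (-1 + p)*(2 + p))² (E(p) = ((-1 + p)*(2 + p) + p)² = (p + (-1 + p)*(2 + p))²)
-35532/E(26) + 36082/8474 = -35532/(-2 + 26² + 2*26)² + 36082/8474 = -35532/(-2 + 676 + 52)² + 36082*(1/8474) = -35532/(726²) + 18041/4237 = -35532/527076 + 18041/4237 = -35532*1/527076 + 18041/4237 = -987/14641 + 18041/4237 = 259956362/62033917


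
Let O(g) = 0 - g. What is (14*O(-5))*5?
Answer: 350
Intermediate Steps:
O(g) = -g
(14*O(-5))*5 = (14*(-1*(-5)))*5 = (14*5)*5 = 70*5 = 350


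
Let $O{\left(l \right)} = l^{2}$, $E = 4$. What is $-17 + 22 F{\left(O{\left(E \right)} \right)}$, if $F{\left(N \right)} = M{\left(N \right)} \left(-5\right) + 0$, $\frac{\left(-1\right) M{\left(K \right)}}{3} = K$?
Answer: $5263$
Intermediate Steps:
$M{\left(K \right)} = - 3 K$
$F{\left(N \right)} = 15 N$ ($F{\left(N \right)} = - 3 N \left(-5\right) + 0 = 15 N + 0 = 15 N$)
$-17 + 22 F{\left(O{\left(E \right)} \right)} = -17 + 22 \cdot 15 \cdot 4^{2} = -17 + 22 \cdot 15 \cdot 16 = -17 + 22 \cdot 240 = -17 + 5280 = 5263$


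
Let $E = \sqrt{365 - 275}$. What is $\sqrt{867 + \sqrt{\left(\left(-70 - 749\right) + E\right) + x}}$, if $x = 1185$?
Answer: $\sqrt{867 + \sqrt{3} \sqrt{122 + \sqrt{10}}} \approx 29.772$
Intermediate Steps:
$E = 3 \sqrt{10}$ ($E = \sqrt{90} = 3 \sqrt{10} \approx 9.4868$)
$\sqrt{867 + \sqrt{\left(\left(-70 - 749\right) + E\right) + x}} = \sqrt{867 + \sqrt{\left(\left(-70 - 749\right) + 3 \sqrt{10}\right) + 1185}} = \sqrt{867 + \sqrt{\left(-819 + 3 \sqrt{10}\right) + 1185}} = \sqrt{867 + \sqrt{366 + 3 \sqrt{10}}}$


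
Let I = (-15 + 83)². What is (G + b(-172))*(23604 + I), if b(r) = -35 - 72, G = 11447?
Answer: 320105520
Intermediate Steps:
b(r) = -107
I = 4624 (I = 68² = 4624)
(G + b(-172))*(23604 + I) = (11447 - 107)*(23604 + 4624) = 11340*28228 = 320105520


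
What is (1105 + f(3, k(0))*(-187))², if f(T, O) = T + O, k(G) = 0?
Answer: 295936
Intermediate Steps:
f(T, O) = O + T
(1105 + f(3, k(0))*(-187))² = (1105 + (0 + 3)*(-187))² = (1105 + 3*(-187))² = (1105 - 561)² = 544² = 295936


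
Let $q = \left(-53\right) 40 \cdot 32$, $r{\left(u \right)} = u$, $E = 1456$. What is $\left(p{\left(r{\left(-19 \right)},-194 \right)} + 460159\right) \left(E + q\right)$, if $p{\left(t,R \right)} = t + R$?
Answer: $-30533055264$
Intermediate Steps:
$p{\left(t,R \right)} = R + t$
$q = -67840$ ($q = \left(-2120\right) 32 = -67840$)
$\left(p{\left(r{\left(-19 \right)},-194 \right)} + 460159\right) \left(E + q\right) = \left(\left(-194 - 19\right) + 460159\right) \left(1456 - 67840\right) = \left(-213 + 460159\right) \left(-66384\right) = 459946 \left(-66384\right) = -30533055264$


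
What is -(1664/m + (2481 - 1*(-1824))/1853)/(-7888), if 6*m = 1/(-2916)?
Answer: -53947022127/14616464 ≈ -3690.8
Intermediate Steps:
m = -1/17496 (m = (1/6)/(-2916) = (1/6)*(-1/2916) = -1/17496 ≈ -5.7156e-5)
-(1664/m + (2481 - 1*(-1824))/1853)/(-7888) = -(1664/(-1/17496) + (2481 - 1*(-1824))/1853)/(-7888) = -(1664*(-17496) + (2481 + 1824)*(1/1853))*(-1/7888) = -(-29113344 + 4305*(1/1853))*(-1/7888) = -(-29113344 + 4305/1853)*(-1/7888) = -1*(-53947022127/1853)*(-1/7888) = (53947022127/1853)*(-1/7888) = -53947022127/14616464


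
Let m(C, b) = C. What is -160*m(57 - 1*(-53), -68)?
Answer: -17600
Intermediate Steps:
-160*m(57 - 1*(-53), -68) = -160*(57 - 1*(-53)) = -160*(57 + 53) = -160*110 = -17600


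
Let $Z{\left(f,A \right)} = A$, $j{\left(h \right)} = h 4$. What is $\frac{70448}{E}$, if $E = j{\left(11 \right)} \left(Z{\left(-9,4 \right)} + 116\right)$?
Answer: $\frac{4403}{330} \approx 13.342$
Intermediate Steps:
$j{\left(h \right)} = 4 h$
$E = 5280$ ($E = 4 \cdot 11 \left(4 + 116\right) = 44 \cdot 120 = 5280$)
$\frac{70448}{E} = \frac{70448}{5280} = 70448 \cdot \frac{1}{5280} = \frac{4403}{330}$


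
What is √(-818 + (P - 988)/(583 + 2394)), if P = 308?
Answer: I*√7251573082/2977 ≈ 28.605*I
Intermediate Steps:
√(-818 + (P - 988)/(583 + 2394)) = √(-818 + (308 - 988)/(583 + 2394)) = √(-818 - 680/2977) = √(-2435866/2977) = I*√7251573082/2977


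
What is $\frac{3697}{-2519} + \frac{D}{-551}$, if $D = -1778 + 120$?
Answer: $\frac{2139455}{1387969} \approx 1.5414$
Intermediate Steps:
$D = -1658$
$\frac{3697}{-2519} + \frac{D}{-551} = \frac{3697}{-2519} - \frac{1658}{-551} = 3697 \left(- \frac{1}{2519}\right) - - \frac{1658}{551} = - \frac{3697}{2519} + \frac{1658}{551} = \frac{2139455}{1387969}$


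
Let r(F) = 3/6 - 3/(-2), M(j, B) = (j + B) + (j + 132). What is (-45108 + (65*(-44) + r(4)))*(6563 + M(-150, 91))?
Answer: -311107476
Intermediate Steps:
M(j, B) = 132 + B + 2*j (M(j, B) = (B + j) + (132 + j) = 132 + B + 2*j)
r(F) = 2 (r(F) = 3*(⅙) - 3*(-½) = ½ + 3/2 = 2)
(-45108 + (65*(-44) + r(4)))*(6563 + M(-150, 91)) = (-45108 + (65*(-44) + 2))*(6563 + (132 + 91 + 2*(-150))) = (-45108 + (-2860 + 2))*(6563 + (132 + 91 - 300)) = (-45108 - 2858)*(6563 - 77) = -47966*6486 = -311107476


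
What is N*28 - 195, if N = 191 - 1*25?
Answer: 4453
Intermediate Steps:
N = 166 (N = 191 - 25 = 166)
N*28 - 195 = 166*28 - 195 = 4648 - 195 = 4453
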